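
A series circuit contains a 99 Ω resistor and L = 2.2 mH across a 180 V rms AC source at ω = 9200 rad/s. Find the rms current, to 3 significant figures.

1.78 A

X_L = ωL = 20.2 Ω
Z = 99.0 + j20.2 Ω
|Z| = √(99.0² + 20.2²) = 101 Ω
I = V/|Z| = 180/101 = 1.78 A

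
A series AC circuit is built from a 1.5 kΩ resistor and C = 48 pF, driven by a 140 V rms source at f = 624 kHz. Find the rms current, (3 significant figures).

ω = 2πf = 3.921e+06 rad/s
X_C = 1/(ωC) = 5310 Ω
Z = 1500 − j5310 Ω
|Z| = √(1500² + 5310²) = 5520 Ω
I = V/|Z| = 140/5520 = 25.4 mA

25.4 mA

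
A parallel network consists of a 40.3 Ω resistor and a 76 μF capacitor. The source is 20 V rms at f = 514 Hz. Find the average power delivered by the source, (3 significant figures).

ω = 2πf = 3230 rad/s
X_C = 1/(ωC) = 4.07 Ω
Parallel: admittances add. Y = 1/R + jωC
Y = (0.0248 + j0.245) S
|Y| = 0.247 S → |Z| = 1/|Y| = 4.05 Ω, ∠Z = −∠Y = -84.2°
I = V/|Z| = 4.93 A
P = VI cos φ = 20 × 4.93 × cos(-84.2°) = 9.93 W

9.93 W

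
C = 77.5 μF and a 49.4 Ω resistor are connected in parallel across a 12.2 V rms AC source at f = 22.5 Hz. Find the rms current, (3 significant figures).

281 mA

ω = 2πf = 141.4 rad/s
X_C = 1/(ωC) = 91.3 Ω
Parallel: admittances add. Y = 1/R + jωC
Y = (0.0202 + j0.0110) S
|Y| = 0.0230 S → |Z| = 1/|Y| = 43.4 Ω, ∠Z = −∠Y = -28.4°
I = V/|Z| = 12.2/43.4 = 281 mA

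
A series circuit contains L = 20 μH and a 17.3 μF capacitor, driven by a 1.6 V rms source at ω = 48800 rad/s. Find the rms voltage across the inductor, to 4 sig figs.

7.490 V

X_L = ωL = 0.9760 Ω
X_C = 1/(ωC) = 1.184 Ω
Net reactance X = X_L − X_C = -0.2085 Ω
Z = − j0.2085 Ω
|Z| = √(0² + 0.2085²) = 0.2085 Ω
I = V/|Z| = 7.674 A
V_L = I·|Z_L| = 7.674 × 0.9760 = 7.490 V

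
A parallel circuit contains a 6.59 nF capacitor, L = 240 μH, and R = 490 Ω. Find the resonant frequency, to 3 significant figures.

127 kHz

ω₀ = 1/√(LC) = 1/√(0.00024 × 6.59e-09) = 795200 rad/s
f₀ = ω₀/(2π) = 127 kHz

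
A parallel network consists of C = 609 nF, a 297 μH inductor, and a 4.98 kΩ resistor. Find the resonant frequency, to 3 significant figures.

ω₀ = 1/√(LC) = 1/√(0.000297 × 6.09e-07) = 74360 rad/s
f₀ = ω₀/(2π) = 11.8 kHz

11.8 kHz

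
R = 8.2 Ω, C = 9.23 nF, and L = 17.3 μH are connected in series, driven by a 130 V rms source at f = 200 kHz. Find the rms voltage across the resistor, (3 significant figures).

ω = 2πf = 1.257e+06 rad/s
X_L = ωL = 21.7 Ω
X_C = 1/(ωC) = 86.2 Ω
Net reactance X = X_L − X_C = -64.5 Ω
Z = 8.20 − j64.5 Ω
|Z| = √(8.20² + 64.5²) = 65.0 Ω
I = V/|Z| = 2.00 A
V_R = I·|Z_R| = 2.00 × 8.20 = 16.4 V

16.4 V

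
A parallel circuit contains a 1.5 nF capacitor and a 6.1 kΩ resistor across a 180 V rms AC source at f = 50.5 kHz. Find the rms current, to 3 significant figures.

ω = 2πf = 317300 rad/s
X_C = 1/(ωC) = 2100 Ω
Parallel: admittances add. Y = 1/R + jωC
Y = (0.000164 + j0.000476) S
|Y| = 0.000503 S → |Z| = 1/|Y| = 1990 Ω, ∠Z = −∠Y = -71.0°
I = V/|Z| = 180/1990 = 90.6 mA

90.6 mA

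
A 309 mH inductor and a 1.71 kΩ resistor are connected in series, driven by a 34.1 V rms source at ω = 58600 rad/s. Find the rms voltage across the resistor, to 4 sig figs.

3.206 V

X_L = ωL = 18110 Ω
Z = 1710 + j18110 Ω
|Z| = √(1710² + 18110²) = 18190 Ω
I = V/|Z| = 1.875 mA
V_R = I·|Z_R| = 0.001875 × 1710 = 3.206 V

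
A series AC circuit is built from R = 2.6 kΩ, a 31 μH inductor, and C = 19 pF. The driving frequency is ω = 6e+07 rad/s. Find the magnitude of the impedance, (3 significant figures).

2780 Ω

X_L = ωL = 1860 Ω
X_C = 1/(ωC) = 877 Ω
Net reactance X = X_L − X_C = 983 Ω
Z = 2600 + j983 Ω
|Z| = √(2600² + 983²) = 2780 Ω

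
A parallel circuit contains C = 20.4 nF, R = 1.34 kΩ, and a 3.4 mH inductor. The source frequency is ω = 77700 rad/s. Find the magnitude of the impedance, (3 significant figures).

430 Ω

X_L = ωL = 264 Ω
X_C = 1/(ωC) = 631 Ω
Parallel: admittances add. Y = 1/R + 1/(jωL) + jωC
Y = (0.000746 − j0.00220) S
|Y| = 0.00232 S → |Z| = 1/|Y| = 430 Ω, ∠Z = −∠Y = 71.3°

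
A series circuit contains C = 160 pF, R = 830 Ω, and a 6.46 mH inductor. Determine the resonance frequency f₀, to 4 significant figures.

ω₀ = 1/√(LC) = 1/√(0.00646 × 1.6e-10) = 983600 rad/s
f₀ = ω₀/(2π) = 156.5 kHz

156.5 kHz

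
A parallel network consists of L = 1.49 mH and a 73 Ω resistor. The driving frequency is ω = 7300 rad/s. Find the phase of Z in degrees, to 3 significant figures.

81.5°

X_L = ωL = 10.9 Ω
Parallel: admittances add. Y = 1/R + 1/(jωL)
Y = (0.0137 − j0.0919) S
|Y| = 0.0930 S → |Z| = 1/|Y| = 10.8 Ω, ∠Z = −∠Y = 81.5°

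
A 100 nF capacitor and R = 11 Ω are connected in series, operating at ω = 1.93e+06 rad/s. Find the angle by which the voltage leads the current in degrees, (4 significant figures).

-25.22°

X_C = 1/(ωC) = 5.181 Ω
Z = 11.00 − j5.181 Ω
|Z| = √(11.00² + 5.181²) = 12.16 Ω
∠Z = arctan(-5.181/11.00) = -25.22°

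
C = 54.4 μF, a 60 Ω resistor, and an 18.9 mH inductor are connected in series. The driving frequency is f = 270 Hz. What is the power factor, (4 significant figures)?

ω = 2πf = 1696 rad/s
X_L = ωL = 32.06 Ω
X_C = 1/(ωC) = 10.84 Ω
Net reactance X = X_L − X_C = 21.23 Ω
Z = 60.00 + j21.23 Ω
|Z| = √(60.00² + 21.23²) = 63.64 Ω
∠Z = arctan(21.23/60.00) = 19.48°
cos φ = cos(19.48°) = 0.9427

0.9427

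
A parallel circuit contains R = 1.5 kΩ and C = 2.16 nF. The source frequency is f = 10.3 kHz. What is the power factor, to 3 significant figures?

0.979

ω = 2πf = 64720 rad/s
X_C = 1/(ωC) = 7150 Ω
Parallel: admittances add. Y = 1/R + jωC
Y = (0.000667 + j0.000140) S
|Y| = 0.000681 S → |Z| = 1/|Y| = 1470 Ω, ∠Z = −∠Y = -11.8°
cos φ = cos(-11.8°) = 0.979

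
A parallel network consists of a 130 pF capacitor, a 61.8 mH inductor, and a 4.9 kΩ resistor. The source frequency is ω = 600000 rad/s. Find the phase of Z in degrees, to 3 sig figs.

-14.0°

X_L = ωL = 37100 Ω
X_C = 1/(ωC) = 12800 Ω
Parallel: admittances add. Y = 1/R + 1/(jωL) + jωC
Y = (0.000204 + j5.1e-05) S
|Y| = 0.000210 S → |Z| = 1/|Y| = 4750 Ω, ∠Z = −∠Y = -14.0°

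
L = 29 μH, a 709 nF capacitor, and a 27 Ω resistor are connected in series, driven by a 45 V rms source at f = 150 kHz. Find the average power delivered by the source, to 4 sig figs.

39.15 W

ω = 2πf = 942500 rad/s
X_L = ωL = 27.33 Ω
X_C = 1/(ωC) = 1.497 Ω
Net reactance X = X_L − X_C = 25.84 Ω
Z = 27.00 + j25.84 Ω
|Z| = √(27.00² + 25.84²) = 37.37 Ω
∠Z = arctan(25.84/27.00) = 43.74°
I = V/|Z| = 1.204 A
P = VI cos φ = 45 × 1.204 × cos(43.74°) = 39.15 W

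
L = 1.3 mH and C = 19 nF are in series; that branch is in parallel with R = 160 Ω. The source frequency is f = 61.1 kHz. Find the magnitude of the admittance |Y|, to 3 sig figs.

6.83 mS

ω = 2πf = 383900 rad/s
X_L = ωL = 499 Ω
X_C = 1/(ωC) = 137 Ω
Branch 1: Z₁ = R = 160 Ω
Branch 2 (series LC): Z₂ = j(X_L − X_C) = j362 Ω
Parallel: Z = Z₁Z₂/(Z₁+Z₂), |Z| = 146 Ω, ∠Z = 23.8°
|Y| = 1/|Z| = 6.83 mS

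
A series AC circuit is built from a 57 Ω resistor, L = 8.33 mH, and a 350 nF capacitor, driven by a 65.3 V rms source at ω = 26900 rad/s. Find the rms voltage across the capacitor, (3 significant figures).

X_L = ωL = 224 Ω
X_C = 1/(ωC) = 106 Ω
Net reactance X = X_L − X_C = 118 Ω
Z = 57.0 + j118 Ω
|Z| = √(57.0² + 118²) = 131 Ω
I = V/|Z| = 499 mA
V_C = I·|Z_C| = 0.499 × 106 = 53.0 V

53.0 V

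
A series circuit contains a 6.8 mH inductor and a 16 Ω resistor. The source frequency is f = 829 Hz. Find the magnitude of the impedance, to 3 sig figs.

ω = 2πf = 5209 rad/s
X_L = ωL = 35.4 Ω
Z = 16.0 + j35.4 Ω
|Z| = √(16.0² + 35.4²) = 38.9 Ω

38.9 Ω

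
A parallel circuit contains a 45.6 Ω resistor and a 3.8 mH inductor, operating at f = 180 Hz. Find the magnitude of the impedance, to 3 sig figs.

ω = 2πf = 1131 rad/s
X_L = ωL = 4.30 Ω
Parallel: admittances add. Y = 1/R + 1/(jωL)
Y = (0.0219 − j0.233) S
|Y| = 0.234 S → |Z| = 1/|Y| = 4.28 Ω, ∠Z = −∠Y = 84.6°

4.28 Ω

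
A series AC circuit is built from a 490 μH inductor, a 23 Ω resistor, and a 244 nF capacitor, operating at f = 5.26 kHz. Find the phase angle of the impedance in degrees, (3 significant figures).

-78.0°

ω = 2πf = 33050 rad/s
X_L = ωL = 16.2 Ω
X_C = 1/(ωC) = 124 Ω
Net reactance X = X_L − X_C = -108 Ω
Z = 23.0 − j108 Ω
|Z| = √(23.0² + 108²) = 110 Ω
∠Z = arctan(-108/23.0) = -78.0°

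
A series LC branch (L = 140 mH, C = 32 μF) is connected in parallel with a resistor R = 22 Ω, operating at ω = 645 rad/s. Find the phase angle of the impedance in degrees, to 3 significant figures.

27.7°

X_L = ωL = 90.3 Ω
X_C = 1/(ωC) = 48.4 Ω
Branch 1: Z₁ = R = 22.0 Ω
Branch 2 (series LC): Z₂ = j(X_L − X_C) = j41.9 Ω
Parallel: Z = Z₁Z₂/(Z₁+Z₂), |Z| = 19.5 Ω, ∠Z = 27.7°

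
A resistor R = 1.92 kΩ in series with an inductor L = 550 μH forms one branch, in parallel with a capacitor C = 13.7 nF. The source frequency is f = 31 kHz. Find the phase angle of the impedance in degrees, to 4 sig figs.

-78.87°

ω = 2πf = 194800 rad/s
X_L = ωL = 107.1 Ω
X_C = 1/(ωC) = 374.7 Ω
Branch 1 (R+jX_L): Z₁ = 1920 + j107.1 Ω, |Z₁| = 1923 Ω
Branch 2 (−jX_C): Z₂ = −j374.7 Ω
Parallel: Z = Z₁Z₂/(Z₁+Z₂), |Z| = 371.7 Ω, ∠Z = -78.87°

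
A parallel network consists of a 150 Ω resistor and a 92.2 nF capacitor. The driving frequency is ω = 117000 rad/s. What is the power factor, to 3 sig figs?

X_C = 1/(ωC) = 92.7 Ω
Parallel: admittances add. Y = 1/R + jωC
Y = (0.00667 + j0.0108) S
|Y| = 0.0127 S → |Z| = 1/|Y| = 78.9 Ω, ∠Z = −∠Y = -58.3°
cos φ = cos(-58.3°) = 0.526

0.526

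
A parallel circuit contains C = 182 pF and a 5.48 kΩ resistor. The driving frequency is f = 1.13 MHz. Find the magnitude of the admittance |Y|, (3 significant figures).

ω = 2πf = 7.1e+06 rad/s
X_C = 1/(ωC) = 774 Ω
Parallel: admittances add. Y = 1/R + jωC
Y = (0.000182 + j0.00129) S
|Y| = 0.00131 S → |Z| = 1/|Y| = 766 Ω, ∠Z = −∠Y = -82.0°

1.31 mS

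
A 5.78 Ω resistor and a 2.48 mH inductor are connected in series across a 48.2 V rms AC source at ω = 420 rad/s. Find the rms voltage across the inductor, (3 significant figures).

X_L = ωL = 1.04 Ω
Z = 5.78 + j1.04 Ω
|Z| = √(5.78² + 1.04²) = 5.87 Ω
I = V/|Z| = 8.21 A
V_L = I·|Z_L| = 8.21 × 1.04 = 8.55 V

8.55 V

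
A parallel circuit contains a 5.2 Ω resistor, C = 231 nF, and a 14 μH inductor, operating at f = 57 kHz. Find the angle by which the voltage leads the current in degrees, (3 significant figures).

ω = 2πf = 358100 rad/s
X_L = ωL = 5.01 Ω
X_C = 1/(ωC) = 12.1 Ω
Parallel: admittances add. Y = 1/R + 1/(jωL) + jωC
Y = (0.192 − j0.117) S
|Y| = 0.225 S → |Z| = 1/|Y| = 4.45 Ω, ∠Z = −∠Y = 31.3°

31.3°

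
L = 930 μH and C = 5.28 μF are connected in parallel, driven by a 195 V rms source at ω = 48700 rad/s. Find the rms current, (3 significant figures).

45.8 A

X_L = ωL = 45.3 Ω
X_C = 1/(ωC) = 3.89 Ω
Parallel: admittances add. Y = 1/(jωL) + jωC
Y = (0 + j0.235) S
|Y| = 0.235 S → |Z| = 1/|Y| = 4.25 Ω, ∠Z = −∠Y = -90.0°
I = V/|Z| = 195/4.25 = 45.8 A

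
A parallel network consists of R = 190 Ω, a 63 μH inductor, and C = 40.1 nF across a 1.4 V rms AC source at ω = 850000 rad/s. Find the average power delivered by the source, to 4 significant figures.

X_L = ωL = 53.55 Ω
X_C = 1/(ωC) = 29.34 Ω
Parallel: admittances add. Y = 1/R + 1/(jωL) + jωC
Y = (0.005263 + j0.01541) S
|Y| = 0.01628 S → |Z| = 1/|Y| = 61.41 Ω, ∠Z = −∠Y = -71.14°
I = V/|Z| = 22.80 mA
P = VI cos φ = 1.4 × 0.02280 × cos(-71.14°) = 10.32 mW

10.32 mW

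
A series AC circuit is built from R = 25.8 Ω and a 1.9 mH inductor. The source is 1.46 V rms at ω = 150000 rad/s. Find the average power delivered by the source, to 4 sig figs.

X_L = ωL = 285.0 Ω
Z = 25.80 + j285.0 Ω
|Z| = √(25.80² + 285.0²) = 286.2 Ω
∠Z = arctan(285.0/25.80) = 84.83°
I = V/|Z| = 5.102 mA
P = VI cos φ = 1.46 × 0.005102 × cos(84.83°) = 671.6 μW

671.6 μW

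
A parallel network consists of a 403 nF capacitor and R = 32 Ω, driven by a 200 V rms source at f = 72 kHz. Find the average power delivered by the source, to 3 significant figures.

ω = 2πf = 452400 rad/s
X_C = 1/(ωC) = 5.49 Ω
Parallel: admittances add. Y = 1/R + jωC
Y = (0.0312 + j0.182) S
|Y| = 0.185 S → |Z| = 1/|Y| = 5.41 Ω, ∠Z = −∠Y = -80.3°
I = V/|Z| = 37.0 A
P = VI cos φ = 200 × 37.0 × cos(-80.3°) = 1.25 kW

1.25 kW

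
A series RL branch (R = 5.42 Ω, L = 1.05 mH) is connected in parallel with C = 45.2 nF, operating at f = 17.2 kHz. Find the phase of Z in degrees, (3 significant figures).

83.9°

ω = 2πf = 108100 rad/s
X_L = ωL = 113 Ω
X_C = 1/(ωC) = 205 Ω
Branch 1 (R+jX_L): Z₁ = 5.42 + j113 Ω, |Z₁| = 114 Ω
Branch 2 (−jX_C): Z₂ = −j205 Ω
Parallel: Z = Z₁Z₂/(Z₁+Z₂), |Z| = 254 Ω, ∠Z = 83.9°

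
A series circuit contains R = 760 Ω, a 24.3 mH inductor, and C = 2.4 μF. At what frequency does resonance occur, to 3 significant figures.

659 Hz

ω₀ = 1/√(LC) = 1/√(0.0243 × 2.4e-06) = 4141 rad/s
f₀ = ω₀/(2π) = 659 Hz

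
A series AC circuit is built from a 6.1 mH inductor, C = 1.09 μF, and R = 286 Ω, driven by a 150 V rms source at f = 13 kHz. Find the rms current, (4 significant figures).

265.6 mA

ω = 2πf = 81680 rad/s
X_L = ωL = 498.3 Ω
X_C = 1/(ωC) = 11.23 Ω
Net reactance X = X_L − X_C = 487.0 Ω
Z = 286.0 + j487.0 Ω
|Z| = √(286.0² + 487.0²) = 564.8 Ω
I = V/|Z| = 150/564.8 = 265.6 mA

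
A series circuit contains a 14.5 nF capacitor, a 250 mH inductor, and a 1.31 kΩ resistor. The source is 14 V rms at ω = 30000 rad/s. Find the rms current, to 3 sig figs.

2.61 mA

X_L = ωL = 7500 Ω
X_C = 1/(ωC) = 2300 Ω
Net reactance X = X_L − X_C = 5200 Ω
Z = 1310 + j5200 Ω
|Z| = √(1310² + 5200²) = 5360 Ω
I = V/|Z| = 14/5360 = 2.61 mA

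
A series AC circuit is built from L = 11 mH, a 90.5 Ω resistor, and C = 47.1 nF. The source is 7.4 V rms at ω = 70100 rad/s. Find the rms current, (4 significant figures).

15.52 mA

X_L = ωL = 771.1 Ω
X_C = 1/(ωC) = 302.9 Ω
Net reactance X = X_L − X_C = 468.2 Ω
Z = 90.50 + j468.2 Ω
|Z| = √(90.50² + 468.2²) = 476.9 Ω
I = V/|Z| = 7.4/476.9 = 15.52 mA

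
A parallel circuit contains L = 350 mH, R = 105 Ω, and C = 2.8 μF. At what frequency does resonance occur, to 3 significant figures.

ω₀ = 1/√(LC) = 1/√(0.35 × 2.8e-06) = 1010 rad/s
f₀ = ω₀/(2π) = 161 Hz

161 Hz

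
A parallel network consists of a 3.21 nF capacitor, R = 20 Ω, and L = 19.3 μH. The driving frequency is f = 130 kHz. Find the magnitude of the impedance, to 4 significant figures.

ω = 2πf = 816800 rad/s
X_L = ωL = 15.76 Ω
X_C = 1/(ωC) = 381.4 Ω
Parallel: admittances add. Y = 1/R + 1/(jωL) + jωC
Y = (0.05000 − j0.06081) S
|Y| = 0.07873 S → |Z| = 1/|Y| = 12.70 Ω, ∠Z = −∠Y = 50.57°

12.70 Ω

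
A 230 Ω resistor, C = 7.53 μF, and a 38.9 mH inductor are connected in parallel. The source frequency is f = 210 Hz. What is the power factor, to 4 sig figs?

ω = 2πf = 1319 rad/s
X_L = ωL = 51.33 Ω
X_C = 1/(ωC) = 100.6 Ω
Parallel: admittances add. Y = 1/R + 1/(jωL) + jωC
Y = (0.004348 − j0.009547) S
|Y| = 0.01049 S → |Z| = 1/|Y| = 95.32 Ω, ∠Z = −∠Y = 65.52°
cos φ = cos(65.52°) = 0.4145

0.4145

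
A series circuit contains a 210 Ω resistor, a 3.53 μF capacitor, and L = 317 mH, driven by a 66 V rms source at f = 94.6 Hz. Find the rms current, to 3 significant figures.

185 mA

ω = 2πf = 594.4 rad/s
X_L = ωL = 188 Ω
X_C = 1/(ωC) = 477 Ω
Net reactance X = X_L − X_C = -288 Ω
Z = 210 − j288 Ω
|Z| = √(210² + 288²) = 357 Ω
I = V/|Z| = 66/357 = 185 mA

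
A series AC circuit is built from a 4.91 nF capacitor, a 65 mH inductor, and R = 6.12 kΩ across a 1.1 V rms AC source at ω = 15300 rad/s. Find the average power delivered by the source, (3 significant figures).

X_L = ωL = 994 Ω
X_C = 1/(ωC) = 13300 Ω
Net reactance X = X_L − X_C = -12300 Ω
Z = 6120 − j12300 Ω
|Z| = √(6120² + 12300²) = 13800 Ω
∠Z = arctan(-12300/6120) = -63.6°
I = V/|Z| = 80.0 μA
P = VI cos φ = 1.1 × 8e-05 × cos(-63.6°) = 39.1 μW

39.1 μW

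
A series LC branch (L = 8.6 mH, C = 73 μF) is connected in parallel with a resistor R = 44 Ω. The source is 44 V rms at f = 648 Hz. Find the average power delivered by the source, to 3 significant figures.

ω = 2πf = 4072 rad/s
X_L = ωL = 35.0 Ω
X_C = 1/(ωC) = 3.36 Ω
Branch 1: Z₁ = R = 44.0 Ω
Branch 2 (series LC): Z₂ = j(X_L − X_C) = j31.7 Ω
Parallel: Z = Z₁Z₂/(Z₁+Z₂), |Z| = 25.7 Ω, ∠Z = 54.3°
I = V/|Z| = 1.71 A
P = VI cos φ = 44 × 1.71 × cos(54.3°) = 44.0 W

44.0 W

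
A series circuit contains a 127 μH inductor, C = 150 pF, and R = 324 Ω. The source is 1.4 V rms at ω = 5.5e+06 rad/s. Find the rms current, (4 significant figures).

2.305 mA

X_L = ωL = 698.5 Ω
X_C = 1/(ωC) = 1212 Ω
Net reactance X = X_L − X_C = -513.6 Ω
Z = 324.0 − j513.6 Ω
|Z| = √(324.0² + 513.6²) = 607.3 Ω
I = V/|Z| = 1.4/607.3 = 2.305 mA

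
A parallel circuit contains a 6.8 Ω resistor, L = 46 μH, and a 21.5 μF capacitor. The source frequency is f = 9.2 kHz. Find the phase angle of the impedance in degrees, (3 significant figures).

ω = 2πf = 57810 rad/s
X_L = ωL = 2.66 Ω
X_C = 1/(ωC) = 0.805 Ω
Parallel: admittances add. Y = 1/R + 1/(jωL) + jωC
Y = (0.147 + j0.867) S
|Y| = 0.879 S → |Z| = 1/|Y| = 1.14 Ω, ∠Z = −∠Y = -80.4°

-80.4°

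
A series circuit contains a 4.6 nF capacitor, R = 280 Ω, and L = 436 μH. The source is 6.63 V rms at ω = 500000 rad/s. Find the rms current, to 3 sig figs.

X_L = ωL = 218 Ω
X_C = 1/(ωC) = 435 Ω
Net reactance X = X_L − X_C = -217 Ω
Z = 280 − j217 Ω
|Z| = √(280² + 217²) = 354 Ω
I = V/|Z| = 6.63/354 = 18.7 mA

18.7 mA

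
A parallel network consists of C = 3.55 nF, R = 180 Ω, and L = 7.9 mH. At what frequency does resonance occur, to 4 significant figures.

ω₀ = 1/√(LC) = 1/√(0.0079 × 3.55e-09) = 188800 rad/s
f₀ = ω₀/(2π) = 30.05 kHz

30.05 kHz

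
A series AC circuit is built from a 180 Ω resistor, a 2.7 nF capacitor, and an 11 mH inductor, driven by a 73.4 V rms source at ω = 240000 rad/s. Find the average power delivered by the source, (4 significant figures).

785.0 mW

X_L = ωL = 2640 Ω
X_C = 1/(ωC) = 1543 Ω
Net reactance X = X_L − X_C = 1097 Ω
Z = 180.0 + j1097 Ω
|Z| = √(180.0² + 1097²) = 1111 Ω
∠Z = arctan(1097/180.0) = 80.68°
I = V/|Z| = 66.04 mA
P = VI cos φ = 73.4 × 0.06604 × cos(80.68°) = 785.0 mW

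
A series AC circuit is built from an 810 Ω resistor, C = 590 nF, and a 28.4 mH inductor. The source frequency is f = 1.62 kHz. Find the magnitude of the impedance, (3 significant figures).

ω = 2πf = 10180 rad/s
X_L = ωL = 289 Ω
X_C = 1/(ωC) = 167 Ω
Net reactance X = X_L − X_C = 123 Ω
Z = 810 + j123 Ω
|Z| = √(810² + 123²) = 819 Ω

819 Ω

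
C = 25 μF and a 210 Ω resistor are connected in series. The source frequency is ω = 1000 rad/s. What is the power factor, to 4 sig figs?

X_C = 1/(ωC) = 40.00 Ω
Z = 210.0 − j40.00 Ω
|Z| = √(210.0² + 40.00²) = 213.8 Ω
∠Z = arctan(-40.00/210.0) = -10.78°
cos φ = cos(-10.78°) = 0.9823

0.9823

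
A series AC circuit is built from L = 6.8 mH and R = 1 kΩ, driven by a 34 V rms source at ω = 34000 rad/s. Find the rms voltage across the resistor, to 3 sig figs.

33.1 V

X_L = ωL = 231 Ω
Z = 1000 + j231 Ω
|Z| = √(1000² + 231²) = 1030 Ω
I = V/|Z| = 33.1 mA
V_R = I·|Z_R| = 0.0331 × 1000 = 33.1 V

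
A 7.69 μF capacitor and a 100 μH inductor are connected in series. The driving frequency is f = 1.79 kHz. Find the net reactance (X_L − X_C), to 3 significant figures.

-10.4 Ω

ω = 2πf = 11250 rad/s
X_L = ωL = 1.12 Ω
X_C = 1/(ωC) = 11.6 Ω
X = 1.12 − 11.6 = -10.4 Ω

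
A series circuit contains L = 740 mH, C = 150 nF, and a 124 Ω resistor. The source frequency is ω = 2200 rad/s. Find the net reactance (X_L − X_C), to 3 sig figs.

X_L = ωL = 1630 Ω
X_C = 1/(ωC) = 3030 Ω
X = 1630 − 3030 = -1400 Ω

-1400 Ω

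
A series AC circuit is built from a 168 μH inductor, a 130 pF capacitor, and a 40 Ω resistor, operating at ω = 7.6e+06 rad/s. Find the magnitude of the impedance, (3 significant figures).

268 Ω

X_L = ωL = 1280 Ω
X_C = 1/(ωC) = 1010 Ω
Net reactance X = X_L − X_C = 265 Ω
Z = 40.0 + j265 Ω
|Z| = √(40.0² + 265²) = 268 Ω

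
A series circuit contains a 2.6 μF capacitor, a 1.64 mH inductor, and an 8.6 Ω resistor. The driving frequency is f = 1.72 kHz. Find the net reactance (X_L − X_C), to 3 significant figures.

ω = 2πf = 10810 rad/s
X_L = ωL = 17.7 Ω
X_C = 1/(ωC) = 35.6 Ω
X = 17.7 − 35.6 = -17.9 Ω

-17.9 Ω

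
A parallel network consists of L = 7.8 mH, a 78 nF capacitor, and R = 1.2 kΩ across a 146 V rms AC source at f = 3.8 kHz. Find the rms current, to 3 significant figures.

526 mA

ω = 2πf = 23880 rad/s
X_L = ωL = 186 Ω
X_C = 1/(ωC) = 537 Ω
Parallel: admittances add. Y = 1/R + 1/(jωL) + jωC
Y = (0.000833 − j0.00351) S
|Y| = 0.00360 S → |Z| = 1/|Y| = 277 Ω, ∠Z = −∠Y = 76.6°
I = V/|Z| = 146/277 = 526 mA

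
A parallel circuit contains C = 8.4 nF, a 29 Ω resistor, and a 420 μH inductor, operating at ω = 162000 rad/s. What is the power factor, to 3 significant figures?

X_L = ωL = 68.0 Ω
X_C = 1/(ωC) = 735 Ω
Parallel: admittances add. Y = 1/R + 1/(jωL) + jωC
Y = (0.0345 − j0.0133) S
|Y| = 0.0370 S → |Z| = 1/|Y| = 27.0 Ω, ∠Z = −∠Y = 21.1°
cos φ = cos(21.1°) = 0.933

0.933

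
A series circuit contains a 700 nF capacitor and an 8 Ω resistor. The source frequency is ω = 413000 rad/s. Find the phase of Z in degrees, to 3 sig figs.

X_C = 1/(ωC) = 3.46 Ω
Z = 8.00 − j3.46 Ω
|Z| = √(8.00² + 3.46²) = 8.72 Ω
∠Z = arctan(-3.46/8.00) = -23.4°

-23.4°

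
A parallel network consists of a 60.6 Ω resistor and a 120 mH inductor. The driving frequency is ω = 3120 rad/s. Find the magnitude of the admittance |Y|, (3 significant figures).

X_L = ωL = 374 Ω
Parallel: admittances add. Y = 1/R + 1/(jωL)
Y = (0.0165 − j0.00267) S
|Y| = 0.0167 S → |Z| = 1/|Y| = 59.8 Ω, ∠Z = −∠Y = 9.19°

16.7 mS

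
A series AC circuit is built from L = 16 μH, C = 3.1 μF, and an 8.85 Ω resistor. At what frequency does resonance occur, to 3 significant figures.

ω₀ = 1/√(LC) = 1/√(1.6e-05 × 3.1e-06) = 142000 rad/s
f₀ = ω₀/(2π) = 22.6 kHz

22.6 kHz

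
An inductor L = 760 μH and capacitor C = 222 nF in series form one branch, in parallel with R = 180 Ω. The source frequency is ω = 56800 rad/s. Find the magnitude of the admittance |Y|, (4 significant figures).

28.22 mS

X_L = ωL = 43.17 Ω
X_C = 1/(ωC) = 79.30 Ω
Branch 1: Z₁ = R = 180.0 Ω
Branch 2 (series LC): Z₂ = j(X_L − X_C) = −j36.14 Ω
Parallel: Z = Z₁Z₂/(Z₁+Z₂), |Z| = 35.43 Ω, ∠Z = -78.65°
|Y| = 1/|Z| = 28.22 mS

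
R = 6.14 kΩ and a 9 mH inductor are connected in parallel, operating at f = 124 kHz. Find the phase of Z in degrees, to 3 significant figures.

ω = 2πf = 779100 rad/s
X_L = ωL = 7010 Ω
Parallel: admittances add. Y = 1/R + 1/(jωL)
Y = (0.000163 − j0.000143) S
|Y| = 0.000216 S → |Z| = 1/|Y| = 4620 Ω, ∠Z = −∠Y = 41.2°

41.2°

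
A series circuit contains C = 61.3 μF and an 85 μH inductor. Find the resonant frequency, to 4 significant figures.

ω₀ = 1/√(LC) = 1/√(8.5e-05 × 6.13e-05) = 13850 rad/s
f₀ = ω₀/(2π) = 2.205 kHz

2.205 kHz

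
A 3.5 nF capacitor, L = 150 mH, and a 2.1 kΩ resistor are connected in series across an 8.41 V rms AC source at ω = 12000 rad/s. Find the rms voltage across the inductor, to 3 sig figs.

X_L = ωL = 1800 Ω
X_C = 1/(ωC) = 23800 Ω
Net reactance X = X_L − X_C = -22000 Ω
Z = 2100 − j22000 Ω
|Z| = √(2100² + 22000²) = 22100 Ω
I = V/|Z| = 380 μA
V_L = I·|Z_L| = 0.000380 × 1800 = 0.685 V

0.685 V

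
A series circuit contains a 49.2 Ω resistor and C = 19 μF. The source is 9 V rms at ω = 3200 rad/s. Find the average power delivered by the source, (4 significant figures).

X_C = 1/(ωC) = 16.45 Ω
Z = 49.20 − j16.45 Ω
|Z| = √(49.20² + 16.45²) = 51.88 Ω
∠Z = arctan(-16.45/49.20) = -18.48°
I = V/|Z| = 173.5 mA
P = VI cos φ = 9 × 0.1735 × cos(-18.48°) = 1.481 W

1.481 W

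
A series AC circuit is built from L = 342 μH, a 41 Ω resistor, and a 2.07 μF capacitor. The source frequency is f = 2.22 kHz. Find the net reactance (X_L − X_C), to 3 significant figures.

-29.9 Ω

ω = 2πf = 13950 rad/s
X_L = ωL = 4.77 Ω
X_C = 1/(ωC) = 34.6 Ω
X = 4.77 − 34.6 = -29.9 Ω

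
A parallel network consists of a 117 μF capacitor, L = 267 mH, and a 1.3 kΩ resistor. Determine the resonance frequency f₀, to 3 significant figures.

28.5 Hz

ω₀ = 1/√(LC) = 1/√(0.267 × 0.000117) = 178.9 rad/s
f₀ = ω₀/(2π) = 28.5 Hz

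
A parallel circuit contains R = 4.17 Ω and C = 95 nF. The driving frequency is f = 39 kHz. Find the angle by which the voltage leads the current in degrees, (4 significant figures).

ω = 2πf = 245000 rad/s
X_C = 1/(ωC) = 42.96 Ω
Parallel: admittances add. Y = 1/R + jωC
Y = (0.2398 + j0.02328) S
|Y| = 0.2409 S → |Z| = 1/|Y| = 4.150 Ω, ∠Z = −∠Y = -5.545°

-5.545°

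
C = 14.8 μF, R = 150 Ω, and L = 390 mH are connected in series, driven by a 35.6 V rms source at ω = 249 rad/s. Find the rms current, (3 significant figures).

X_L = ωL = 97.1 Ω
X_C = 1/(ωC) = 271 Ω
Net reactance X = X_L − X_C = -174 Ω
Z = 150 − j174 Ω
|Z| = √(150² + 174²) = 230 Ω
I = V/|Z| = 35.6/230 = 155 mA

155 mA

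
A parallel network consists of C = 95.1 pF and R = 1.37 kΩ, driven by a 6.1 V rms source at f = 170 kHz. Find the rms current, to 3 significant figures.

4.50 mA

ω = 2πf = 1.068e+06 rad/s
X_C = 1/(ωC) = 9840 Ω
Parallel: admittances add. Y = 1/R + jωC
Y = (0.000730 + j0.000102) S
|Y| = 0.000737 S → |Z| = 1/|Y| = 1360 Ω, ∠Z = −∠Y = -7.92°
I = V/|Z| = 6.1/1360 = 4.50 mA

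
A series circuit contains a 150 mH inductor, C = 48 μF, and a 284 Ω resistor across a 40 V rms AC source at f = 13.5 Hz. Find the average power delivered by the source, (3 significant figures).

3.37 W

ω = 2πf = 84.82 rad/s
X_L = ωL = 12.7 Ω
X_C = 1/(ωC) = 246 Ω
Net reactance X = X_L − X_C = -233 Ω
Z = 284 − j233 Ω
|Z| = √(284² + 233²) = 367 Ω
∠Z = arctan(-233/284) = -39.4°
I = V/|Z| = 109 mA
P = VI cos φ = 40 × 0.109 × cos(-39.4°) = 3.37 W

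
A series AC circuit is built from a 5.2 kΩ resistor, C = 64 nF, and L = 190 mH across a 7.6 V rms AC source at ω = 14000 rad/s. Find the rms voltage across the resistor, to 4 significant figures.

7.286 V

X_L = ωL = 2660 Ω
X_C = 1/(ωC) = 1116 Ω
Net reactance X = X_L − X_C = 1544 Ω
Z = 5200 + j1544 Ω
|Z| = √(5200² + 1544²) = 5424 Ω
I = V/|Z| = 1.401 mA
V_R = I·|Z_R| = 0.001401 × 5200 = 7.286 V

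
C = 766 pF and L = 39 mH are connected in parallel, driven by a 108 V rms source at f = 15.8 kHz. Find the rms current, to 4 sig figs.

19.68 mA

ω = 2πf = 99270 rad/s
X_L = ωL = 3872 Ω
X_C = 1/(ωC) = 13150 Ω
Parallel: admittances add. Y = 1/(jωL) + jωC
Y = (0 − j0.0001822) S
|Y| = 0.0001822 S → |Z| = 1/|Y| = 5487 Ω, ∠Z = −∠Y = 90.00°
I = V/|Z| = 108/5487 = 19.68 mA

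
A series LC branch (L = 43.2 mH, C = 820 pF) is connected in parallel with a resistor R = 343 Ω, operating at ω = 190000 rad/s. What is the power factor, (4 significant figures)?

X_L = ωL = 8208 Ω
X_C = 1/(ωC) = 6418 Ω
Branch 1: Z₁ = R = 343.0 Ω
Branch 2 (series LC): Z₂ = j(X_L − X_C) = j1790 Ω
Parallel: Z = Z₁Z₂/(Z₁+Z₂), |Z| = 336.9 Ω, ∠Z = 10.85°
cos φ = cos(10.85°) = 0.9821

0.9821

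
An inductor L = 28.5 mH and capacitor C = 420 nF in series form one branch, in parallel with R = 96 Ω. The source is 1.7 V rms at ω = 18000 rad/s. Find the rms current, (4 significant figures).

X_L = ωL = 513.0 Ω
X_C = 1/(ωC) = 132.3 Ω
Branch 1: Z₁ = R = 96.00 Ω
Branch 2 (series LC): Z₂ = j(X_L − X_C) = j380.7 Ω
Parallel: Z = Z₁Z₂/(Z₁+Z₂), |Z| = 93.09 Ω, ∠Z = 14.15°
I = V/|Z| = 1.7/93.09 = 18.26 mA

18.26 mA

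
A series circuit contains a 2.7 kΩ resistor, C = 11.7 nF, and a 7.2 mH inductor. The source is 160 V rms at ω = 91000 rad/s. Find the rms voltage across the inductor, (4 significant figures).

38.61 V

X_L = ωL = 655.2 Ω
X_C = 1/(ωC) = 939.2 Ω
Net reactance X = X_L − X_C = -284.0 Ω
Z = 2700 − j284.0 Ω
|Z| = √(2700² + 284.0²) = 2715 Ω
I = V/|Z| = 58.93 mA
V_L = I·|Z_L| = 0.05893 × 655.2 = 38.61 V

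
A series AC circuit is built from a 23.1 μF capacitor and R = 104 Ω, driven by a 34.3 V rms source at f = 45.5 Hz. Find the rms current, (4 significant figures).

ω = 2πf = 285.9 rad/s
X_C = 1/(ωC) = 151.4 Ω
Z = 104.0 − j151.4 Ω
|Z| = √(104.0² + 151.4²) = 183.7 Ω
I = V/|Z| = 34.3/183.7 = 186.7 mA

186.7 mA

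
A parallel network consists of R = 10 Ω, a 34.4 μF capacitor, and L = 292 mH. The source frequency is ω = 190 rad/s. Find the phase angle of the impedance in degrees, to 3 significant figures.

6.55°

X_L = ωL = 55.5 Ω
X_C = 1/(ωC) = 153 Ω
Parallel: admittances add. Y = 1/R + 1/(jωL) + jωC
Y = (0.100 − j0.0115) S
|Y| = 0.101 S → |Z| = 1/|Y| = 9.93 Ω, ∠Z = −∠Y = 6.55°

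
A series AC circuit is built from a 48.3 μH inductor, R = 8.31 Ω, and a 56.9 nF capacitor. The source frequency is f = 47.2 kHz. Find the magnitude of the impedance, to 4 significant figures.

45.70 Ω

ω = 2πf = 296600 rad/s
X_L = ωL = 14.32 Ω
X_C = 1/(ωC) = 59.26 Ω
Net reactance X = X_L − X_C = -44.94 Ω
Z = 8.310 − j44.94 Ω
|Z| = √(8.310² + 44.94²) = 45.70 Ω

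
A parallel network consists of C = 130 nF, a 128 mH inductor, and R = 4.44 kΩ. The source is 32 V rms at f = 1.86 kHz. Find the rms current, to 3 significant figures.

28.2 mA

ω = 2πf = 11690 rad/s
X_L = ωL = 1500 Ω
X_C = 1/(ωC) = 658 Ω
Parallel: admittances add. Y = 1/R + 1/(jωL) + jωC
Y = (0.000225 + j0.000851) S
|Y| = 0.000880 S → |Z| = 1/|Y| = 1140 Ω, ∠Z = −∠Y = -75.2°
I = V/|Z| = 32/1140 = 28.2 mA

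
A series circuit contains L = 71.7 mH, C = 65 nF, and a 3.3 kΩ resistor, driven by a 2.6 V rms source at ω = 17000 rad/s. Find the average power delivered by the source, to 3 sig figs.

X_L = ωL = 1220 Ω
X_C = 1/(ωC) = 905 Ω
Net reactance X = X_L − X_C = 314 Ω
Z = 3300 + j314 Ω
|Z| = √(3300² + 314²) = 3310 Ω
∠Z = arctan(314/3300) = 5.43°
I = V/|Z| = 784 μA
P = VI cos φ = 2.6 × 0.000784 × cos(5.43°) = 2.03 mW

2.03 mW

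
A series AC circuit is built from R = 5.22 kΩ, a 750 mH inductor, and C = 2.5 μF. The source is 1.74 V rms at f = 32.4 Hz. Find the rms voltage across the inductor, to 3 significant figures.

0.0481 V

ω = 2πf = 203.6 rad/s
X_L = ωL = 153 Ω
X_C = 1/(ωC) = 1960 Ω
Net reactance X = X_L − X_C = -1810 Ω
Z = 5220 − j1810 Ω
|Z| = √(5220² + 1810²) = 5530 Ω
I = V/|Z| = 315 μA
V_L = I·|Z_L| = 0.000315 × 153 = 0.0481 V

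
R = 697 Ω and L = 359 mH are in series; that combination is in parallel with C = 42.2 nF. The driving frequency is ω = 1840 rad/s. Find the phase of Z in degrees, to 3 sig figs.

40.2°

X_L = ωL = 661 Ω
X_C = 1/(ωC) = 12900 Ω
Branch 1 (R+jX_L): Z₁ = 697 + j661 Ω, |Z₁| = 960 Ω
Branch 2 (−jX_C): Z₂ = −j12900 Ω
Parallel: Z = Z₁Z₂/(Z₁+Z₂), |Z| = 1010 Ω, ∠Z = 40.2°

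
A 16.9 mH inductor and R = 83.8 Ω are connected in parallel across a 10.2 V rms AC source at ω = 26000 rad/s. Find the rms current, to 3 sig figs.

X_L = ωL = 439 Ω
Parallel: admittances add. Y = 1/R + 1/(jωL)
Y = (0.0119 − j0.00228) S
|Y| = 0.0121 S → |Z| = 1/|Y| = 82.3 Ω, ∠Z = −∠Y = 10.8°
I = V/|Z| = 10.2/82.3 = 124 mA

124 mA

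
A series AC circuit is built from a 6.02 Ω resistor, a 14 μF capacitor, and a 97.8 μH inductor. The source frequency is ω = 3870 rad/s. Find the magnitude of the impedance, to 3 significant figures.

X_L = ωL = 0.378 Ω
X_C = 1/(ωC) = 18.5 Ω
Net reactance X = X_L − X_C = -18.1 Ω
Z = 6.02 − j18.1 Ω
|Z| = √(6.02² + 18.1²) = 19.1 Ω

19.1 Ω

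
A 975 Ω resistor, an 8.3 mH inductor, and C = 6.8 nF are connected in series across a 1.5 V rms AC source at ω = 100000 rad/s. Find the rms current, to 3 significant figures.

X_L = ωL = 830 Ω
X_C = 1/(ωC) = 1470 Ω
Net reactance X = X_L − X_C = -641 Ω
Z = 975 − j641 Ω
|Z| = √(975² + 641²) = 1170 Ω
I = V/|Z| = 1.5/1170 = 1.29 mA

1.29 mA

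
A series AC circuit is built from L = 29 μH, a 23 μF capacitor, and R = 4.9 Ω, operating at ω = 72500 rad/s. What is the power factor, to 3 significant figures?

0.956

X_L = ωL = 2.10 Ω
X_C = 1/(ωC) = 0.600 Ω
Net reactance X = X_L − X_C = 1.50 Ω
Z = 4.90 + j1.50 Ω
|Z| = √(4.90² + 1.50²) = 5.13 Ω
∠Z = arctan(1.50/4.90) = 17.1°
cos φ = cos(17.1°) = 0.956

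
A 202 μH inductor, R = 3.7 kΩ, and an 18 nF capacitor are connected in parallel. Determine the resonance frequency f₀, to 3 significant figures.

83.5 kHz

ω₀ = 1/√(LC) = 1/√(0.000202 × 1.8e-08) = 524400 rad/s
f₀ = ω₀/(2π) = 83.5 kHz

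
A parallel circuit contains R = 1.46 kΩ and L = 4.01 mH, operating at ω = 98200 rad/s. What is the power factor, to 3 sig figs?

0.260

X_L = ωL = 394 Ω
Parallel: admittances add. Y = 1/R + 1/(jωL)
Y = (0.000685 − j0.00254) S
|Y| = 0.00263 S → |Z| = 1/|Y| = 380 Ω, ∠Z = −∠Y = 74.9°
cos φ = cos(74.9°) = 0.260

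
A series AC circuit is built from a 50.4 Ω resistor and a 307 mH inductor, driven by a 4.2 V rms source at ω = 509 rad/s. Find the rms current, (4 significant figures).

X_L = ωL = 156.3 Ω
Z = 50.40 + j156.3 Ω
|Z| = √(50.40² + 156.3²) = 164.2 Ω
I = V/|Z| = 4.2/164.2 = 25.58 mA

25.58 mA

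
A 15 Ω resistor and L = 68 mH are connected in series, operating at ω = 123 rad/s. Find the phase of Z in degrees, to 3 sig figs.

29.1°

X_L = ωL = 8.36 Ω
Z = 15.0 + j8.36 Ω
|Z| = √(15.0² + 8.36²) = 17.2 Ω
∠Z = arctan(8.36/15.0) = 29.1°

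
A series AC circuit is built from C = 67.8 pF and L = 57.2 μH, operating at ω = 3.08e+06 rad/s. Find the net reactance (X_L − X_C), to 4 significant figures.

-4613 Ω

X_L = ωL = 176.2 Ω
X_C = 1/(ωC) = 4789 Ω
X = 176.2 − 4789 = -4613 Ω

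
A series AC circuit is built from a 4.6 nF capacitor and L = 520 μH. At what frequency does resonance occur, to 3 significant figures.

103 kHz

ω₀ = 1/√(LC) = 1/√(0.00052 × 4.6e-09) = 646600 rad/s
f₀ = ω₀/(2π) = 103 kHz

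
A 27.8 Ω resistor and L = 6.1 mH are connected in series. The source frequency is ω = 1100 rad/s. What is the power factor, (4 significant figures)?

X_L = ωL = 6.710 Ω
Z = 27.80 + j6.710 Ω
|Z| = √(27.80² + 6.710²) = 28.60 Ω
∠Z = arctan(6.710/27.80) = 13.57°
cos φ = cos(13.57°) = 0.9721

0.9721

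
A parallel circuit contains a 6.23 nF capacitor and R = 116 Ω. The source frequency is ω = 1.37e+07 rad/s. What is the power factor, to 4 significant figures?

0.1005

X_C = 1/(ωC) = 11.72 Ω
Parallel: admittances add. Y = 1/R + jωC
Y = (0.008621 + j0.08535) S
|Y| = 0.08579 S → |Z| = 1/|Y| = 11.66 Ω, ∠Z = −∠Y = -84.23°
cos φ = cos(-84.23°) = 0.1005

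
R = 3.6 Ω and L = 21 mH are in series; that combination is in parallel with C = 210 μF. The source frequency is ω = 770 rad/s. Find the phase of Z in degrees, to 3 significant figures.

-82.7°

X_L = ωL = 16.2 Ω
X_C = 1/(ωC) = 6.18 Ω
Branch 1 (R+jX_L): Z₁ = 3.60 + j16.2 Ω, |Z₁| = 16.6 Ω
Branch 2 (−jX_C): Z₂ = −j6.18 Ω
Parallel: Z = Z₁Z₂/(Z₁+Z₂), |Z| = 9.65 Ω, ∠Z = -82.7°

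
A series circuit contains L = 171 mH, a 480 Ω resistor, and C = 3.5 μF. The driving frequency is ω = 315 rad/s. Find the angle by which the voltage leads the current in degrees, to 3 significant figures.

-60.6°

X_L = ωL = 53.9 Ω
X_C = 1/(ωC) = 907 Ω
Net reactance X = X_L − X_C = -853 Ω
Z = 480 − j853 Ω
|Z| = √(480² + 853²) = 979 Ω
∠Z = arctan(-853/480) = -60.6°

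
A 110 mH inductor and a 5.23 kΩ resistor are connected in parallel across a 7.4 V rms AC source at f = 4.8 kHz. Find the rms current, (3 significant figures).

2.64 mA

ω = 2πf = 30160 rad/s
X_L = ωL = 3320 Ω
Parallel: admittances add. Y = 1/R + 1/(jωL)
Y = (0.000191 − j0.000301) S
|Y| = 0.000357 S → |Z| = 1/|Y| = 2800 Ω, ∠Z = −∠Y = 57.6°
I = V/|Z| = 7.4/2800 = 2.64 mA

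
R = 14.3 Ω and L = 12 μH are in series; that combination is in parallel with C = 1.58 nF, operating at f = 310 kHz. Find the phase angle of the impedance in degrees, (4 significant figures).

ω = 2πf = 1.948e+06 rad/s
X_L = ωL = 23.37 Ω
X_C = 1/(ωC) = 324.9 Ω
Branch 1 (R+jX_L): Z₁ = 14.30 + j23.37 Ω, |Z₁| = 27.40 Ω
Branch 2 (−jX_C): Z₂ = −j324.9 Ω
Parallel: Z = Z₁Z₂/(Z₁+Z₂), |Z| = 29.49 Ω, ∠Z = 55.83°

55.83°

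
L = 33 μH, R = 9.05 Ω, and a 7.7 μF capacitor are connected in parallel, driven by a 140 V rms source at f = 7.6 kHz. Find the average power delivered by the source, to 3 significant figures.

ω = 2πf = 47750 rad/s
X_L = ωL = 1.58 Ω
X_C = 1/(ωC) = 2.72 Ω
Parallel: admittances add. Y = 1/R + 1/(jωL) + jωC
Y = (0.110 − j0.267) S
|Y| = 0.289 S → |Z| = 1/|Y| = 3.46 Ω, ∠Z = −∠Y = 67.5°
I = V/|Z| = 40.4 A
P = VI cos φ = 140 × 40.4 × cos(67.5°) = 2.17 kW

2.17 kW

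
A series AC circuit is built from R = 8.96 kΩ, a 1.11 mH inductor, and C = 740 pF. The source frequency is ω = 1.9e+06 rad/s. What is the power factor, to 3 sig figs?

0.988

X_L = ωL = 2110 Ω
X_C = 1/(ωC) = 711 Ω
Net reactance X = X_L − X_C = 1400 Ω
Z = 8960 + j1400 Ω
|Z| = √(8960² + 1400²) = 9070 Ω
∠Z = arctan(1400/8960) = 8.87°
cos φ = cos(8.87°) = 0.988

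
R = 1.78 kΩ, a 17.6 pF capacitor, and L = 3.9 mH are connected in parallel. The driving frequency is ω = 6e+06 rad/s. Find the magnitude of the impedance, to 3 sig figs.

1770 Ω

X_L = ωL = 23400 Ω
X_C = 1/(ωC) = 9470 Ω
Parallel: admittances add. Y = 1/R + 1/(jωL) + jωC
Y = (0.000562 + j6.29e-05) S
|Y| = 0.000565 S → |Z| = 1/|Y| = 1770 Ω, ∠Z = −∠Y = -6.38°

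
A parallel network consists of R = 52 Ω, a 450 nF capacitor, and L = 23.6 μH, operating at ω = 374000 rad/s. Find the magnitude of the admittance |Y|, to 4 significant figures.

58.27 mS

X_L = ωL = 8.826 Ω
X_C = 1/(ωC) = 5.942 Ω
Parallel: admittances add. Y = 1/R + 1/(jωL) + jωC
Y = (0.01923 + j0.05500) S
|Y| = 0.05827 S → |Z| = 1/|Y| = 17.16 Ω, ∠Z = −∠Y = -70.73°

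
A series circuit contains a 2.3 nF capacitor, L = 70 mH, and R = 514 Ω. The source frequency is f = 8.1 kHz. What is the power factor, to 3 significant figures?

ω = 2πf = 50890 rad/s
X_L = ωL = 3560 Ω
X_C = 1/(ωC) = 8540 Ω
Net reactance X = X_L − X_C = -4980 Ω
Z = 514 − j4980 Ω
|Z| = √(514² + 4980²) = 5010 Ω
∠Z = arctan(-4980/514) = -84.1°
cos φ = cos(-84.1°) = 0.103

0.103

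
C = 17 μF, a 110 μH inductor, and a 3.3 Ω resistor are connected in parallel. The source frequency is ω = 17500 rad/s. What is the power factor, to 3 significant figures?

0.807

X_L = ωL = 1.93 Ω
X_C = 1/(ωC) = 3.36 Ω
Parallel: admittances add. Y = 1/R + 1/(jωL) + jωC
Y = (0.303 − j0.222) S
|Y| = 0.376 S → |Z| = 1/|Y| = 2.66 Ω, ∠Z = −∠Y = 36.2°
cos φ = cos(36.2°) = 0.807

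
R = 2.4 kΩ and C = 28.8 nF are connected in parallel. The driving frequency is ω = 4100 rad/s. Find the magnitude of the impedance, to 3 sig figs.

2310 Ω

X_C = 1/(ωC) = 8470 Ω
Parallel: admittances add. Y = 1/R + jωC
Y = (0.000417 + j0.000118) S
|Y| = 0.000433 S → |Z| = 1/|Y| = 2310 Ω, ∠Z = −∠Y = -15.8°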